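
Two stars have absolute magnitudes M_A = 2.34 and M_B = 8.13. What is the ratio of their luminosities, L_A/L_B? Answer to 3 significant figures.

ΔM = M_A − M_B = -5.79
L_A/L_B = 10^(−0.4 ΔM) = 10^2.316 = 207.0

L_A/L_B ≈ 207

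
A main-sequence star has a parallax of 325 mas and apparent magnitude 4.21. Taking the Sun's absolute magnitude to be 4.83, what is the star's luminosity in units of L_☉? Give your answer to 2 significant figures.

L/L_☉ ≈ 0.17

d = 1/p = 1000/325 mas = 3.077 pc
M = m − 5 log₁₀ d + 5 = 4.21 − 5·0.4881 + 5 = 6.769
M − M_☉ = 6.769 − 4.83 = 1.939
L/L_☉ = 10^(−0.4 × 1.939) = 0.1676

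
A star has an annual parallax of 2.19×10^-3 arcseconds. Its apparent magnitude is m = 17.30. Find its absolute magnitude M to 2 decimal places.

d = 1/p = 1/2.19×10^-3″ = 456.6 pc
5 log₁₀(d/10 pc) = 5 log₁₀(456.6) − 5 = 8.298
M = m − 5 log₁₀(d/10) = 17.30 − 8.298 = 9.002

M ≈ 9.00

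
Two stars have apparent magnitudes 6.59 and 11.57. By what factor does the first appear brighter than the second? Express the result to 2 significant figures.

98

Δm = 6.59 − (11.57) = -4.98
Flux ratio = 10^(−0.4 Δm) = 10^(−0.4 × -4.98) = 10^1.992 = 98.17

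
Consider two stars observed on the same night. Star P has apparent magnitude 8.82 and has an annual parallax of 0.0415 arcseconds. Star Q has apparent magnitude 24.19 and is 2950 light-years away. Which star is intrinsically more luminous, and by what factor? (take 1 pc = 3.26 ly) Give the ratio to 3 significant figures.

Star P: d = 1/p = 1/0.0415″ = 24.10 pc
Star P: M = m − 5 log₁₀ d + 5 = 8.82 − 5·1.3820 + 5 = 6.910
Star Q: d = 2950 ly / 3.26 = 904.9 pc
Star Q: M = m − 5 log₁₀ d + 5 = 24.19 − 5·2.9566 + 5 = 14.407
ΔM = M_P − M_Q = 6.910 − (14.407) = -7.497; smaller M is more luminous → Star P.
L ratio = 10^(0.4 |ΔM|) = 10^2.999 = 997.0

Star P is more luminous, by a factor of 997.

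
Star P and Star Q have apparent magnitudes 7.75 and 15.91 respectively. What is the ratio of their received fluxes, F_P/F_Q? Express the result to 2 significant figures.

Magnitude difference = -8.16
Flux ratio = 10^(−0.4 Δm) = 10^(−0.4 × -8.16) = 10^3.264 = 1837

F_P/F_Q ≈ 1800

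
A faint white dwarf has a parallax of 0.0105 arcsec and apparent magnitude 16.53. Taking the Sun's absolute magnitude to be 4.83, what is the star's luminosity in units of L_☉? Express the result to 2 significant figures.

d = 1/p = 1/0.0105″ = 95.24 pc
M = m − 5 log₁₀ d + 5 = 16.53 − 5·1.9788 + 5 = 11.636
M − M_☉ = 11.636 − 4.83 = 6.806
L/L_☉ = 10^(−0.4 × 6.806) = 1.895×10^-3

L/L_☉ ≈ 1.9×10^-3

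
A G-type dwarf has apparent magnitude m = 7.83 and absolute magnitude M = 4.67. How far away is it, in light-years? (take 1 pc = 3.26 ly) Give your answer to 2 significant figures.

d ≈ 140 ly

Distance modulus: m − M = 7.83 − (4.67) = 3.160
m − M = 5 log₁₀ d − 5
log₁₀ d = (m − M)/5 + 1 = 1.6320
d = 10^1.6320 = 42.85 pc
= 139.7 ly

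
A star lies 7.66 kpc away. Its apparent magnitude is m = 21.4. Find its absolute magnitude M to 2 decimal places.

M ≈ 6.98

d = 7.66 kpc = 7660 pc
5 log₁₀(d/10 pc) = 5 log₁₀(7660) − 5 = 14.421
M = m − 5 log₁₀(d/10) = 21.4 − 14.421 = 6.979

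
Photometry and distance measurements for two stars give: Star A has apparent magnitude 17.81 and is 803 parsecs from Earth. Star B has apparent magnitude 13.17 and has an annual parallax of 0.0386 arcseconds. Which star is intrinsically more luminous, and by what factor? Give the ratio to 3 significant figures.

Star A is more luminous, by a factor of 13.4.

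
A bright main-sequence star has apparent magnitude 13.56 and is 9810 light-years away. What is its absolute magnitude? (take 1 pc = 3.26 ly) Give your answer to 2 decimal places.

d = 9810 ly / 3.26 = 3009 pc
5 log₁₀(d/10 pc) = 5 log₁₀(3009) − 5 = 12.392
M = m − 5 log₁₀(d/10) = 13.56 − 12.392 = 1.168

M ≈ 1.17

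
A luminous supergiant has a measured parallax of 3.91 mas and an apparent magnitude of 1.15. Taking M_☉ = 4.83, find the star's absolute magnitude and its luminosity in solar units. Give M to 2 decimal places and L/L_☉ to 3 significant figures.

M ≈ -5.89; L/L_☉ ≈ 19400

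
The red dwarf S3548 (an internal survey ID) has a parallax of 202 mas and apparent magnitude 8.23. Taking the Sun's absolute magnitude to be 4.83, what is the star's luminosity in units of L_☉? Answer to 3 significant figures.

d = 1/p = 1000/202 mas = 4.950 pc
M = m − 5 log₁₀ d + 5 = 8.23 − 5·0.6946 + 5 = 9.757
M − M_☉ = 9.757 − 4.83 = 4.927
L/L_☉ = 10^(−0.4 × 4.927) = 0.01070

L/L_☉ ≈ 0.0107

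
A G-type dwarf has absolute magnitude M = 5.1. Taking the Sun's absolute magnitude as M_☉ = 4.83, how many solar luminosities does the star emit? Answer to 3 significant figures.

M − M_☉ = 5.1 − 4.83 = 0.270
L/L_☉ = 10^(−0.4 (M − M_☉)) = 10^-0.108 = 0.7798

L/L_☉ ≈ 0.780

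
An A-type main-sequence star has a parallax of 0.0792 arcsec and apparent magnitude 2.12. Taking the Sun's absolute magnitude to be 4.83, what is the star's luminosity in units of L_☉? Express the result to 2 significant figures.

L/L_☉ ≈ 19

d = 1/p = 1/0.0792″ = 12.63 pc
M = m − 5 log₁₀ d + 5 = 2.12 − 5·1.1013 + 5 = 1.614
M − M_☉ = 1.614 − 4.83 = -3.216
L/L_☉ = 10^(−0.4 × -3.216) = 19.34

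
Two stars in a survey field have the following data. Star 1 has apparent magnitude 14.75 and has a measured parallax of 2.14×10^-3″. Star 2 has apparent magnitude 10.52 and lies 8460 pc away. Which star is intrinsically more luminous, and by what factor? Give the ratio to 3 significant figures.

Star 2 is more luminous, by a factor of 16100.

Star 1: d = 1/p = 1/2.14×10^-3″ = 467.3 pc
Star 1: M = m − 5 log₁₀ d + 5 = 14.75 − 5·2.6696 + 5 = 6.402
Star 2: M = m − 5 log₁₀ d + 5 = 10.52 − 5·3.9274 + 5 = -4.117
ΔM = M_1 − M_2 = 6.402 − (-4.117) = 10.519; smaller M is more luminous → Star 2.
L ratio = 10^(0.4 |ΔM|) = 10^4.208 = 16130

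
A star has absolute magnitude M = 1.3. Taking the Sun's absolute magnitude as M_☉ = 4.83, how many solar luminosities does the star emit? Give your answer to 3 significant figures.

L/L_☉ ≈ 25.8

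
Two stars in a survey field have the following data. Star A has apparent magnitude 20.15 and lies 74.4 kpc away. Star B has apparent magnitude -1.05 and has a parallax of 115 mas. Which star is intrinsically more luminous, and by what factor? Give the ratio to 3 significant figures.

Star A: d = 74.4 kpc = 74400 pc
Star A: M = m − 5 log₁₀ d + 5 = 20.15 − 5·4.8716 + 5 = 0.792
Star B: p = 115 mas = 0.115″ → d = 1/p = 8.696 pc
Star B: M = m − 5 log₁₀ d + 5 = -1.05 − 5·0.9393 + 5 = -0.747
ΔM = M_A − M_B = 0.792 − (-0.747) = 1.539; smaller M is more luminous → Star B.
L ratio = 10^(0.4 |ΔM|) = 10^0.615 = 4.125

Star B is more luminous, by a factor of 4.13.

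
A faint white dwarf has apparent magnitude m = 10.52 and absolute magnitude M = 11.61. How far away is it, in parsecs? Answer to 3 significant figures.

d ≈ 6.05 pc

Distance modulus: m − M = 10.52 − (11.61) = -1.090
m − M = 5 log₁₀ d − 5
log₁₀ d = (m − M)/5 + 1 = 0.7820
d = 10^0.7820 = 6.053 pc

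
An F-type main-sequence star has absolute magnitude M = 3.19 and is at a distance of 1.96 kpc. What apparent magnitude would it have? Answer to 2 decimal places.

m ≈ 14.65

d = 1.96 kpc = 1960 pc
m = M + 5 log₁₀ d − 5 = 3.19 + 5·3.2923 − 5 = 14.651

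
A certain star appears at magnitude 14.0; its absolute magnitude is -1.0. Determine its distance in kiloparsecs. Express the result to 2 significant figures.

Distance modulus: m − M = 14.0 − (-1.0) = 15.000
m − M = 5 log₁₀ d − 5
log₁₀ d = (m − M)/5 + 1 = 4.0000
d = 10^4.0000 = 10000 pc
= 10.00 kpc

d ≈ 10 kpc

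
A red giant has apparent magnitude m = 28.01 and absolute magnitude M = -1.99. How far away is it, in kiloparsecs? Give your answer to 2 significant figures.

d ≈ 10000 kpc

Distance modulus: m − M = 28.01 − (-1.99) = 30.000
m − M = 5 log₁₀ d − 5
log₁₀ d = (m − M)/5 + 1 = 7.0000
d = 10^7.0000 = 1.000×10^7 pc
= 10000 kpc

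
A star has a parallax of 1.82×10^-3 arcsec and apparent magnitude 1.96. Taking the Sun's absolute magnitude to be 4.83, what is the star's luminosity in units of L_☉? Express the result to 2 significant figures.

d = 1/p = 1/1.82×10^-3″ = 549.5 pc
M = m − 5 log₁₀ d + 5 = 1.96 − 5·2.7399 + 5 = -6.740
M − M_☉ = -6.740 − 4.83 = -11.570
L/L_☉ = 10^(−0.4 × -11.570) = 42450

L/L_☉ ≈ 42000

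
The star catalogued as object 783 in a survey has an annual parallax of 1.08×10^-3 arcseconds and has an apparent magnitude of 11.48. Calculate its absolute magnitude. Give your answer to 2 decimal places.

M ≈ 1.65

d = 1/p = 1/1.08×10^-3″ = 925.9 pc
5 log₁₀(d/10 pc) = 5 log₁₀(925.9) − 5 = 9.833
M = m − 5 log₁₀(d/10) = 11.48 − 9.833 = 1.647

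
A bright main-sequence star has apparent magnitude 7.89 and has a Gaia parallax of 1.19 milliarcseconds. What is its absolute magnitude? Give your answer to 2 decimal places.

p = 1.19 mas = 1.19×10^-3″ → d = 1/p = 840.3 pc
5 log₁₀(d/10 pc) = 5 log₁₀(840.3) − 5 = 9.622
M = m − 5 log₁₀(d/10) = 7.89 − 9.622 = -1.732

M ≈ -1.73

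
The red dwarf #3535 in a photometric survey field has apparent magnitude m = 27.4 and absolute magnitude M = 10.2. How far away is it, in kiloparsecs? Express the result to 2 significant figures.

d ≈ 28 kpc

Distance modulus: m − M = 27.4 − (10.2) = 17.200
m − M = 5 log₁₀ d − 5
log₁₀ d = (m − M)/5 + 1 = 4.4400
d = 10^4.4400 = 27540 pc
= 27.54 kpc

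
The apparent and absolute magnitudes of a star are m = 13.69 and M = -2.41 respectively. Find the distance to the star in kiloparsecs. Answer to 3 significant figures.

μ = m − M = 16.100
m − M = 5 log₁₀ d − 5
log₁₀ d = (m − M)/5 + 1 = 4.2200
d = 10^4.2200 = 16600 pc
= 16.60 kpc

d ≈ 16.6 kpc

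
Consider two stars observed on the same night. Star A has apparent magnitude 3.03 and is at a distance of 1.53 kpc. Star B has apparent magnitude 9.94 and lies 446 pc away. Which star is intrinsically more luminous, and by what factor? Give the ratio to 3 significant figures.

Star A is more luminous, by a factor of 6830.

Star A: d = 1.53 kpc = 1530 pc
Star A: M = m − 5 log₁₀ d + 5 = 3.03 − 5·3.1847 + 5 = -7.893
Star B: M = m − 5 log₁₀ d + 5 = 9.94 − 5·2.6493 + 5 = 1.693
ΔM = M_A − M_B = -7.893 − (1.693) = -9.587; smaller M is more luminous → Star A.
L ratio = 10^(0.4 |ΔM|) = 10^3.835 = 6835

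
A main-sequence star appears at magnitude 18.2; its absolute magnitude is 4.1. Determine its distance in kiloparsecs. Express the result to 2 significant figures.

Distance modulus: m − M = 18.2 − (4.1) = 14.100
m − M = 5 log₁₀ d − 5
log₁₀ d = (m − M)/5 + 1 = 3.8200
d = 10^3.8200 = 6607 pc
= 6.607 kpc

d ≈ 6.6 kpc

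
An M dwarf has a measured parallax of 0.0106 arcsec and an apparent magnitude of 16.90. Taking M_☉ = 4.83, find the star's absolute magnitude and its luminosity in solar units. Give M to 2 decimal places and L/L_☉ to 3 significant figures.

d = 1/p = 1/0.0106″ = 94.34 pc
M = m − 5 log₁₀ d + 5 = 16.90 − 5·1.9747 + 5 = 12.027
M − M_☉ = 12.027 − 4.83 = 7.197
L/L_☉ = 10^(−0.4 × 7.197) = 1.322×10^-3

M ≈ 12.03; L/L_☉ ≈ 1.32×10^-3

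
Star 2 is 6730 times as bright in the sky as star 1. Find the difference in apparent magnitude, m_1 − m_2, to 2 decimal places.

m_1 − m_2 ≈ 9.57

Pogson: Δm = −2.5 log₁₀(ratio) = −2.5 log₁₀(6730) = −2.5 × 3.8280 = -9.570
Star 2 is brighter so has the smaller magnitude: m_1 − m_2 is positive.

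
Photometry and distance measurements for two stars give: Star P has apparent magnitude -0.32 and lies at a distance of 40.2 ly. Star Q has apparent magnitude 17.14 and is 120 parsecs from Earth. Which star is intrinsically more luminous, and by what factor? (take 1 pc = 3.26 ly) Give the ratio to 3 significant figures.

Star P is more luminous, by a factor of 102000.

Star P: d = 40.2 ly / 3.26 = 12.33 pc
Star P: M = m − 5 log₁₀ d + 5 = -0.32 − 5·1.0910 + 5 = -0.775
Star Q: M = m − 5 log₁₀ d + 5 = 17.14 − 5·2.0792 + 5 = 11.744
ΔM = M_P − M_Q = -0.775 − (11.744) = -12.519; smaller M is more luminous → Star P.
L ratio = 10^(0.4 |ΔM|) = 10^5.008 = 101800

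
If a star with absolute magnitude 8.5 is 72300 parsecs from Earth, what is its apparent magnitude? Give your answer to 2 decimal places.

m ≈ 27.80

m = M + 5 log₁₀ d − 5 = 8.5 + 5·4.8591 − 5 = 27.796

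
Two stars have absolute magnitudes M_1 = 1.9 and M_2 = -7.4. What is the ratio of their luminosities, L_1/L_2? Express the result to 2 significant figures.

L_1/L_2 ≈ 1.9×10^-4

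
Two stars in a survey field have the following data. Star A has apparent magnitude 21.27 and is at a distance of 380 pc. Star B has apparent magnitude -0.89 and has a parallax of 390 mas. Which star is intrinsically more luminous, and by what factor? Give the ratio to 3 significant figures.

Star B is more luminous, by a factor of 33300.

Star A: M = m − 5 log₁₀ d + 5 = 21.27 − 5·2.5798 + 5 = 13.371
Star B: p = 390 mas = 0.390″ → d = 1/p = 2.564 pc
Star B: M = m − 5 log₁₀ d + 5 = -0.89 − 5·0.4089 + 5 = 2.065
ΔM = M_A − M_B = 13.371 − (2.065) = 11.306; smaller M is more luminous → Star B.
L ratio = 10^(0.4 |ΔM|) = 10^4.522 = 33290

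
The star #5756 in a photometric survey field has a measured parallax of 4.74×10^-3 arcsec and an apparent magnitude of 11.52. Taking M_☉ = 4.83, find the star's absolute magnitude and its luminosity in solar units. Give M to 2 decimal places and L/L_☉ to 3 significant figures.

d = 1/p = 1/4.74×10^-3″ = 211.0 pc
M = m − 5 log₁₀ d + 5 = 11.52 − 5·2.3242 + 5 = 4.899
M − M_☉ = 4.899 − 4.83 = 0.069
L/L_☉ = 10^(−0.4 × 0.069) = 0.9385

M ≈ 4.90; L/L_☉ ≈ 0.939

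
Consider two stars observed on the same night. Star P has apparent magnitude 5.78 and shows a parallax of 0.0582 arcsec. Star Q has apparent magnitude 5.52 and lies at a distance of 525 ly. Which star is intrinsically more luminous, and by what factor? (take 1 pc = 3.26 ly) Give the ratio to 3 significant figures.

Star Q is more luminous, by a factor of 112.

Star P: d = 1/p = 1/0.0582″ = 17.18 pc
Star P: M = m − 5 log₁₀ d + 5 = 5.78 − 5·1.2351 + 5 = 4.605
Star Q: d = 525 ly / 3.26 = 161.0 pc
Star Q: M = m − 5 log₁₀ d + 5 = 5.52 − 5·2.2069 + 5 = -0.515
ΔM = M_P − M_Q = 4.605 − (-0.515) = 5.119; smaller M is more luminous → Star Q.
L ratio = 10^(0.4 |ΔM|) = 10^2.048 = 111.6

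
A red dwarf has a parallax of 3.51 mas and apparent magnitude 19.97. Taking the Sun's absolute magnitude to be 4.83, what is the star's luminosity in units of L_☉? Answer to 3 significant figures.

L/L_☉ ≈ 7.13×10^-4

d = 1/p = 1000/3.51 mas = 284.9 pc
M = m − 5 log₁₀ d + 5 = 19.97 − 5·2.4547 + 5 = 12.697
M − M_☉ = 12.697 − 4.83 = 7.867
L/L_☉ = 10^(−0.4 × 7.867) = 7.135×10^-4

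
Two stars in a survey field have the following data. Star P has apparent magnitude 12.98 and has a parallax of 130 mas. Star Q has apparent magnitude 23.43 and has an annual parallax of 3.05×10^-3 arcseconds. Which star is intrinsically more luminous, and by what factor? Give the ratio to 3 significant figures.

Star P: p = 130 mas = 0.130″ → d = 1/p = 7.692 pc
Star P: M = m − 5 log₁₀ d + 5 = 12.98 − 5·0.8861 + 5 = 13.550
Star Q: d = 1/p = 1/3.05×10^-3″ = 327.9 pc
Star Q: M = m − 5 log₁₀ d + 5 = 23.43 − 5·2.5157 + 5 = 15.851
ΔM = M_P − M_Q = 13.550 − (15.851) = -2.302; smaller M is more luminous → Star P.
L ratio = 10^(0.4 |ΔM|) = 10^0.921 = 8.331

Star P is more luminous, by a factor of 8.33.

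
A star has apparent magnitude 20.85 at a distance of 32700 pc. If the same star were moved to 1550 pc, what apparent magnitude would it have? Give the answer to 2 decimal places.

m ≈ 14.23

Flux ∝ 1/d², so Δm = 5 log₁₀(d₂/d₁) = 5 log₁₀(1550/32700) = -6.621
m₂ = m₁ + Δm = 20.85 + (-6.621) = 14.229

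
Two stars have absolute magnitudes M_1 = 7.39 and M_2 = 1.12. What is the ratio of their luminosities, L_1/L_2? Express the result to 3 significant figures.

L_1/L_2 ≈ 3.10×10^-3

ΔM = M_1 − M_2 = 6.27
L_1/L_2 = 10^(−0.4 ΔM) = 10^-2.508 = 3.105×10^-3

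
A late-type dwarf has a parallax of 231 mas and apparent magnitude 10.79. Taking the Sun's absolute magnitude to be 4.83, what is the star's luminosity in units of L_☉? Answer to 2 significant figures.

d = 1/p = 1000/231 mas = 4.329 pc
M = m − 5 log₁₀ d + 5 = 10.79 − 5·0.6364 + 5 = 12.608
M − M_☉ = 12.608 − 4.83 = 7.778
L/L_☉ = 10^(−0.4 × 7.778) = 7.741×10^-4

L/L_☉ ≈ 7.7×10^-4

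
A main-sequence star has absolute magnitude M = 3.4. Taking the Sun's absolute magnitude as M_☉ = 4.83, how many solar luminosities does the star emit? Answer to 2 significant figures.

M − M_☉ = 3.4 − 4.83 = -1.430
L/L_☉ = 10^(−0.4 (M − M_☉)) = 10^0.572 = 3.733

L/L_☉ ≈ 3.7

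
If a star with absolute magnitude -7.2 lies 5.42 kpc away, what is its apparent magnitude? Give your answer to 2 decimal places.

m ≈ 6.47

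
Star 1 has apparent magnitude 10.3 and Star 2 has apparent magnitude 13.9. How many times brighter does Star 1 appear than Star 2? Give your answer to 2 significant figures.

Δm = 10.3 − (13.9) = -3.6
Flux ratio = 10^(−0.4 Δm) = 10^(−0.4 × -3.6) = 10^1.440 = 27.54

28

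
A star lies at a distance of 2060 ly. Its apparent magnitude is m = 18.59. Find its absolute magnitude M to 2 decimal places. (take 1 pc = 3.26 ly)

d = 2060 ly / 3.26 = 631.9 pc
5 log₁₀(d/10 pc) = 5 log₁₀(631.9) − 5 = 9.003
M = m − 5 log₁₀(d/10) = 18.59 − 9.003 = 9.587

M ≈ 9.59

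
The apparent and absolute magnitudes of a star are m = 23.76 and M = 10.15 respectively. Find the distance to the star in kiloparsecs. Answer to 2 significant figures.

d ≈ 5.3 kpc

μ = m − M = 13.610
m − M = 5 log₁₀ d − 5
log₁₀ d = (m − M)/5 + 1 = 3.7220
d = 10^3.7220 = 5272 pc
= 5.272 kpc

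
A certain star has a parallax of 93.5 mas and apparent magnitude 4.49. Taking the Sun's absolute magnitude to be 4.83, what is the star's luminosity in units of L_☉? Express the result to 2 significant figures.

L/L_☉ ≈ 1.6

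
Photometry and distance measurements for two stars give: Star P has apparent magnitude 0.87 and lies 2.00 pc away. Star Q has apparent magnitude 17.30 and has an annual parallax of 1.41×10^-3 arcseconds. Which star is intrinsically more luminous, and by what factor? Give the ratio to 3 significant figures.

Star P: M = m − 5 log₁₀ d + 5 = 0.87 − 5·0.3010 + 5 = 4.365
Star Q: d = 1/p = 1/1.41×10^-3″ = 709.2 pc
Star Q: M = m − 5 log₁₀ d + 5 = 17.30 − 5·2.8508 + 5 = 8.046
ΔM = M_P − M_Q = 4.365 − (8.046) = -3.681; smaller M is more luminous → Star P.
L ratio = 10^(0.4 |ΔM|) = 10^1.472 = 29.68

Star P is more luminous, by a factor of 29.7.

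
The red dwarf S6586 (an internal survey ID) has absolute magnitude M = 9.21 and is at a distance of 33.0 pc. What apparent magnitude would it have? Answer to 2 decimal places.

m ≈ 11.80

m = M + 5 log₁₀ d − 5 = 9.21 + 5·1.5185 − 5 = 11.803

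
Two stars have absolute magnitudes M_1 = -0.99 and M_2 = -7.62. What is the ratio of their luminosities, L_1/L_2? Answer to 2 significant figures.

L_1/L_2 ≈ 2.2×10^-3

ΔM = M_1 − M_2 = 6.63
L_1/L_2 = 10^(−0.4 ΔM) = 10^-2.652 = 2.228×10^-3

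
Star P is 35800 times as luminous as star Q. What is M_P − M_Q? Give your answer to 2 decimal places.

Pogson: ΔM = −2.5 log₁₀(ratio) = −2.5 log₁₀(35800) = −2.5 × 4.5539 = -11.385
Star P is brighter, so it has the smaller magnitude: the difference is negative.

M_P − M_Q ≈ -11.38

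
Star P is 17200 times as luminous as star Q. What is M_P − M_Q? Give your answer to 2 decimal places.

M_P − M_Q ≈ -10.59

Pogson: ΔM = −2.5 log₁₀(ratio) = −2.5 log₁₀(17200) = −2.5 × 4.2355 = -10.589
Star P is brighter, so it has the smaller magnitude: the difference is negative.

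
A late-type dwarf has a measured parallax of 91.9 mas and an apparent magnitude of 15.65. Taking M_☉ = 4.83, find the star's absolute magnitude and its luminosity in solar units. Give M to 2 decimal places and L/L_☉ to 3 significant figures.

d = 1/p = 1000/91.9 mas = 10.88 pc
M = m − 5 log₁₀ d + 5 = 15.65 − 5·1.0367 + 5 = 15.467
M − M_☉ = 15.467 − 4.83 = 10.637
L/L_☉ = 10^(−0.4 × 10.637) = 5.564×10^-5

M ≈ 15.47; L/L_☉ ≈ 5.56×10^-5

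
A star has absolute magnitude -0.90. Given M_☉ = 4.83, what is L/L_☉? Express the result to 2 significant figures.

M − M_☉ = -0.90 − 4.83 = -5.730
L/L_☉ = 10^(−0.4 (M − M_☉)) = 10^2.292 = 195.9

L/L_☉ ≈ 200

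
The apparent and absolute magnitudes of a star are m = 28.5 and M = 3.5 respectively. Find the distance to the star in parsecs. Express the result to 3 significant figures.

μ = m − M = 25.000
m − M = 5 log₁₀ d − 5
log₁₀ d = (m − M)/5 + 1 = 6.0000
d = 10^6.0000 = 1.000×10^6 pc

d ≈ 1.00×10^6 pc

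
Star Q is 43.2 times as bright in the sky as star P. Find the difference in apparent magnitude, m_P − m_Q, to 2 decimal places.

Pogson: Δm = −2.5 log₁₀(ratio) = −2.5 log₁₀(43.2) = −2.5 × 1.6355 = -4.089
Star Q is brighter so has the smaller magnitude: m_P − m_Q is positive.

m_P − m_Q ≈ 4.09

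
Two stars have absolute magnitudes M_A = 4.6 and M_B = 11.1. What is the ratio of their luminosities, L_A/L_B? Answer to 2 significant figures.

ΔM = M_A − M_B = -6.5
L_A/L_B = 10^(−0.4 ΔM) = 10^2.600 = 398.1

L_A/L_B ≈ 400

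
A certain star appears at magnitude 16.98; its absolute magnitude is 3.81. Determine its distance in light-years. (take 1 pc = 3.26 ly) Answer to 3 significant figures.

Distance modulus: m − M = 16.98 − (3.81) = 13.170
m − M = 5 log₁₀ d − 5
log₁₀ d = (m − M)/5 + 1 = 3.6340
d = 10^3.6340 = 4305 pc
= 14040 ly

d ≈ 14000 ly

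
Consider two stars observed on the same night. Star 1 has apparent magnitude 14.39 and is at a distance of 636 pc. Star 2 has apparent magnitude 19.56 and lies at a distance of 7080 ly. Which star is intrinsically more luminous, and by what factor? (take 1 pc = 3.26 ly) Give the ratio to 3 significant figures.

Star 1: M = m − 5 log₁₀ d + 5 = 14.39 − 5·2.8035 + 5 = 5.373
Star 2: d = 7080 ly / 3.26 = 2172 pc
Star 2: M = m − 5 log₁₀ d + 5 = 19.56 − 5·3.3368 + 5 = 7.876
ΔM = M_1 − M_2 = 5.373 − (7.876) = -2.503; smaller M is more luminous → Star 1.
L ratio = 10^(0.4 |ΔM|) = 10^1.001 = 10.03

Star 1 is more luminous, by a factor of 10.0.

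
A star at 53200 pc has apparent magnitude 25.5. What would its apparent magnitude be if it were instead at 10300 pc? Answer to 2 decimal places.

m ≈ 21.93

Flux ∝ 1/d², so Δm = 5 log₁₀(d₂/d₁) = 5 log₁₀(10300/53200) = -3.565
m₂ = m₁ + Δm = 25.5 + (-3.565) = 21.935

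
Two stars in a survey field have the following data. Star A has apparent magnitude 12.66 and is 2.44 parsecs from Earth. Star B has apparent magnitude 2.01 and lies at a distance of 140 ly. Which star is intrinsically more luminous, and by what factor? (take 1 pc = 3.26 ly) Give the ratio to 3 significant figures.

Star B is more luminous, by a factor of 5.64×10^6.

Star A: M = m − 5 log₁₀ d + 5 = 12.66 − 5·0.3874 + 5 = 15.723
Star B: d = 140 ly / 3.26 = 42.94 pc
Star B: M = m − 5 log₁₀ d + 5 = 2.01 − 5·1.6329 + 5 = -1.155
ΔM = M_A − M_B = 15.723 − (-1.155) = 16.878; smaller M is more luminous → Star B.
L ratio = 10^(0.4 |ΔM|) = 10^6.751 = 5.637×10^6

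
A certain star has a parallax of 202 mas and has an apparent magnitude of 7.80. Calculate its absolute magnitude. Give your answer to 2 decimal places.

p = 202 mas = 0.202″ → d = 1/p = 4.950 pc
5 log₁₀(d/10 pc) = 5 log₁₀(4.950) − 5 = -1.527
M = m − 5 log₁₀(d/10) = 7.80 + 1.527 = 9.327

M ≈ 9.33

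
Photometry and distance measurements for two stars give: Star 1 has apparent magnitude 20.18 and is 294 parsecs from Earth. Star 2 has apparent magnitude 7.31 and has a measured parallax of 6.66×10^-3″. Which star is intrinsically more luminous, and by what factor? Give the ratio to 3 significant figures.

Star 1: M = m − 5 log₁₀ d + 5 = 20.18 − 5·2.4683 + 5 = 12.838
Star 2: d = 1/p = 1/6.66×10^-3″ = 150.2 pc
Star 2: M = m − 5 log₁₀ d + 5 = 7.31 − 5·2.1765 + 5 = 1.427
ΔM = M_1 − M_2 = 12.838 − (1.427) = 11.411; smaller M is more luminous → Star 2.
L ratio = 10^(0.4 |ΔM|) = 10^4.564 = 36670

Star 2 is more luminous, by a factor of 36700.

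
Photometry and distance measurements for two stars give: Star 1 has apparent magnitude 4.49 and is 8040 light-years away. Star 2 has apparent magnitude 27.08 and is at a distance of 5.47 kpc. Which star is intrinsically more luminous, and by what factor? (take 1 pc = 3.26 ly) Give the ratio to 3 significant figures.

Star 1: d = 8040 ly / 3.26 = 2466 pc
Star 1: M = m − 5 log₁₀ d + 5 = 4.49 − 5·3.3920 + 5 = -7.470
Star 2: d = 5.47 kpc = 5470 pc
Star 2: M = m − 5 log₁₀ d + 5 = 27.08 − 5·3.7380 + 5 = 13.390
ΔM = M_1 − M_2 = -7.470 − (13.390) = -20.860; smaller M is more luminous → Star 1.
L ratio = 10^(0.4 |ΔM|) = 10^8.344 = 2.209×10^8

Star 1 is more luminous, by a factor of 2.21×10^8.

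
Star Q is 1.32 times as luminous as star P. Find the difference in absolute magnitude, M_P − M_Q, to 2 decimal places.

M_P − M_Q ≈ 0.30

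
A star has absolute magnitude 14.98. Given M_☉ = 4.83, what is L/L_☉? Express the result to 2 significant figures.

M − M_☉ = 14.98 − 4.83 = 10.150
L/L_☉ = 10^(−0.4 (M − M_☉)) = 10^-4.060 = 8.710×10^-5

L/L_☉ ≈ 8.7×10^-5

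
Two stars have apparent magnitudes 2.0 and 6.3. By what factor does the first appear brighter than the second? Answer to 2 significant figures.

52

Magnitude difference = -4.3
Flux ratio = 10^(−0.4 Δm) = 10^(−0.4 × -4.3) = 10^1.720 = 52.48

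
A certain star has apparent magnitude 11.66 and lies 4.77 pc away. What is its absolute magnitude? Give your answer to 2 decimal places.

M ≈ 13.27

5 log₁₀(d/10 pc) = 5 log₁₀(4.770) − 5 = -1.607
M = m − 5 log₁₀(d/10) = 11.66 + 1.607 = 13.267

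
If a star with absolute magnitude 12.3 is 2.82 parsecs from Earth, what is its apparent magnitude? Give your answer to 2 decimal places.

m = M + 5 log₁₀ d − 5 = 12.3 + 5·0.4502 − 5 = 9.551

m ≈ 9.55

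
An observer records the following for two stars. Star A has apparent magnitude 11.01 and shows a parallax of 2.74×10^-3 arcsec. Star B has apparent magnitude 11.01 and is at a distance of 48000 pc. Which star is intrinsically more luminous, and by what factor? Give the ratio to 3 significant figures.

Star A: d = 1/p = 1/2.74×10^-3″ = 365.0 pc
Star A: M = m − 5 log₁₀ d + 5 = 11.01 − 5·2.5622 + 5 = 3.199
Star B: M = m − 5 log₁₀ d + 5 = 11.01 − 5·4.6812 + 5 = -7.396
ΔM = M_A − M_B = 3.199 − (-7.396) = 10.595; smaller M is more luminous → Star B.
L ratio = 10^(0.4 |ΔM|) = 10^4.238 = 17300

Star B is more luminous, by a factor of 17300.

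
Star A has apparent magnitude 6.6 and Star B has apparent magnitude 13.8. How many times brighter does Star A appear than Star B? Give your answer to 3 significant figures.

Δm = 6.6 − (13.8) = -7.2
Flux ratio = 10^(−0.4 Δm) = 10^(−0.4 × -7.2) = 10^2.880 = 758.6

759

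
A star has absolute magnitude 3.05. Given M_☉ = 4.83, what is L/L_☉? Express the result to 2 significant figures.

M − M_☉ = 3.05 − 4.83 = -1.780
L/L_☉ = 10^(−0.4 (M − M_☉)) = 10^0.712 = 5.152

L/L_☉ ≈ 5.2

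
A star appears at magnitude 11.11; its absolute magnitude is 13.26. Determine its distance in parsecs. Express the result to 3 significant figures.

Distance modulus: m − M = 11.11 − (13.26) = -2.150
m − M = 5 log₁₀ d − 5
log₁₀ d = (m − M)/5 + 1 = 0.5700
d = 10^0.5700 = 3.715 pc

d ≈ 3.72 pc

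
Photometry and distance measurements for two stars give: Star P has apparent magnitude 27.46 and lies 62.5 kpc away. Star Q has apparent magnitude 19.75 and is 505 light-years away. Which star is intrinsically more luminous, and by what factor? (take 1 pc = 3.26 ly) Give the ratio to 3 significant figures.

Star P is more luminous, by a factor of 134.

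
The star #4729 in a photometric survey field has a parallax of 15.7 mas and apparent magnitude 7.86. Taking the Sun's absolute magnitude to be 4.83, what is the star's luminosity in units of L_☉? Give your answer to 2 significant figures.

L/L_☉ ≈ 2.5

d = 1/p = 1000/15.7 mas = 63.69 pc
M = m − 5 log₁₀ d + 5 = 7.86 − 5·1.8041 + 5 = 3.839
M − M_☉ = 3.839 − 4.83 = -0.991
L/L_☉ = 10^(−0.4 × -0.991) = 2.490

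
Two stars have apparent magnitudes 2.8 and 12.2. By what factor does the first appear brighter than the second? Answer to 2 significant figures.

5800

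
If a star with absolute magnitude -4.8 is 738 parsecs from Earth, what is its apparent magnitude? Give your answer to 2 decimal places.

m = M + 5 log₁₀ d − 5 = -4.8 + 5·2.8681 − 5 = 4.540

m ≈ 4.54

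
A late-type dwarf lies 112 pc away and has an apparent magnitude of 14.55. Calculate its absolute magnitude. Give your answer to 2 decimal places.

M ≈ 9.30

5 log₁₀(d/10 pc) = 5 log₁₀(112.0) − 5 = 5.246
M = m − 5 log₁₀(d/10) = 14.55 − 5.246 = 9.304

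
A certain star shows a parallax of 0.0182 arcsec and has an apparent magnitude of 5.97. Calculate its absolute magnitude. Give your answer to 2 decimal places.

M ≈ 2.27

d = 1/p = 1/0.0182″ = 54.95 pc
5 log₁₀(d/10 pc) = 5 log₁₀(54.95) − 5 = 3.700
M = m − 5 log₁₀(d/10) = 5.97 − 3.700 = 2.270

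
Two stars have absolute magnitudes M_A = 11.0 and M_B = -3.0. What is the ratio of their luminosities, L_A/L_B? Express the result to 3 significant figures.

L_A/L_B ≈ 2.51×10^-6

ΔM = M_A − M_B = 14.0
L_A/L_B = 10^(−0.4 ΔM) = 10^-5.600 = 2.512×10^-6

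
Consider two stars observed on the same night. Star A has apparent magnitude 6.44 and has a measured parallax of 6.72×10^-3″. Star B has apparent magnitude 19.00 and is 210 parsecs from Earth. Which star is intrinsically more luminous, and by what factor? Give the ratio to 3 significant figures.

Star A: d = 1/p = 1/6.72×10^-3″ = 148.8 pc
Star A: M = m − 5 log₁₀ d + 5 = 6.44 − 5·2.1726 + 5 = 0.577
Star B: M = m − 5 log₁₀ d + 5 = 19.00 − 5·2.3222 + 5 = 12.389
ΔM = M_A − M_B = 0.577 − (12.389) = -11.812; smaller M is more luminous → Star A.
L ratio = 10^(0.4 |ΔM|) = 10^4.725 = 53070

Star A is more luminous, by a factor of 53100.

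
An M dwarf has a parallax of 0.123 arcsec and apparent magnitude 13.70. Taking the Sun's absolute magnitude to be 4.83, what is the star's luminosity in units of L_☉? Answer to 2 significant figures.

L/L_☉ ≈ 1.9×10^-4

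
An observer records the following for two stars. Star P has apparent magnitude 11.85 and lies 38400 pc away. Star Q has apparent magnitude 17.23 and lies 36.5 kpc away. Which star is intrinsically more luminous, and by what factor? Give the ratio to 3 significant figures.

Star P is more luminous, by a factor of 157.

Star P: M = m − 5 log₁₀ d + 5 = 11.85 − 5·4.5843 + 5 = -6.072
Star Q: d = 36.5 kpc = 36500 pc
Star Q: M = m − 5 log₁₀ d + 5 = 17.23 − 5·4.5623 + 5 = -0.581
ΔM = M_P − M_Q = -6.072 − (-0.581) = -5.490; smaller M is more luminous → Star P.
L ratio = 10^(0.4 |ΔM|) = 10^2.196 = 157.1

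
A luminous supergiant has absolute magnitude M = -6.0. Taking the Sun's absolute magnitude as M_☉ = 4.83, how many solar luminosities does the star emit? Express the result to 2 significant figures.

L/L_☉ ≈ 21000

M − M_☉ = -6.0 − 4.83 = -10.830
L/L_☉ = 10^(−0.4 (M − M_☉)) = 10^4.332 = 21480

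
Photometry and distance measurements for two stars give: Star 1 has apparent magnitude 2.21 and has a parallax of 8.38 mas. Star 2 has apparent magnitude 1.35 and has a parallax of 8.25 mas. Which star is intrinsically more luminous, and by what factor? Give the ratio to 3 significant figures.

Star 1: p = 8.38 mas = 8.38×10^-3″ → d = 1/p = 119.3 pc
Star 1: M = m − 5 log₁₀ d + 5 = 2.21 − 5·2.0768 + 5 = -3.174
Star 2: p = 8.25 mas = 8.25×10^-3″ → d = 1/p = 121.2 pc
Star 2: M = m − 5 log₁₀ d + 5 = 1.35 − 5·2.0835 + 5 = -4.068
ΔM = M_1 − M_2 = -3.174 − (-4.068) = 0.894; smaller M is more luminous → Star 2.
L ratio = 10^(0.4 |ΔM|) = 10^0.358 = 2.278

Star 2 is more luminous, by a factor of 2.28.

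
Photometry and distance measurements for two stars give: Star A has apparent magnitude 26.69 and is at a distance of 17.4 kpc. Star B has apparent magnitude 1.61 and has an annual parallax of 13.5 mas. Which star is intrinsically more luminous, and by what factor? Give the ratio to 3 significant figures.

Star B is more luminous, by a factor of 195000.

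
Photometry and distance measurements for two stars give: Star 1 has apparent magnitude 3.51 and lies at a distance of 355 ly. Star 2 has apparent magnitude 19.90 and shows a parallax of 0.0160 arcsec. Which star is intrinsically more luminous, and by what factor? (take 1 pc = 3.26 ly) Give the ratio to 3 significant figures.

Star 1 is more luminous, by a factor of 1.09×10^7.

Star 1: d = 355 ly / 3.26 = 108.9 pc
Star 1: M = m − 5 log₁₀ d + 5 = 3.51 − 5·2.0370 + 5 = -1.675
Star 2: d = 1/p = 1/0.0160″ = 62.50 pc
Star 2: M = m − 5 log₁₀ d + 5 = 19.90 − 5·1.7959 + 5 = 15.921
ΔM = M_1 − M_2 = -1.675 − (15.921) = -17.596; smaller M is more luminous → Star 1.
L ratio = 10^(0.4 |ΔM|) = 10^7.038 = 1.092×10^7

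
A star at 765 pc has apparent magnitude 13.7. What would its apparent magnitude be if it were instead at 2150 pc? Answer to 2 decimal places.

Flux ∝ 1/d², so Δm = 5 log₁₀(d₂/d₁) = 5 log₁₀(2150/765) = 2.244
m₂ = m₁ + Δm = 13.7 + (2.244) = 15.944

m ≈ 15.94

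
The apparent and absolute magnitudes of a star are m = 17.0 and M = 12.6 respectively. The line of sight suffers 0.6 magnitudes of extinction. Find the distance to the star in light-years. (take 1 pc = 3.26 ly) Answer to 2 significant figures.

m − M = 5 log₁₀(d/10 pc) + A  ⇒  17.0 − (12.6) − 0.6 = 5 log₁₀(d/10)
3.800 = 5 log₁₀(d/10)
log₁₀ d = (m − M − A)/5 + 1 = 1.7600
d = 10^1.7600 = 57.54 pc
= 187.6 ly

d ≈ 190 ly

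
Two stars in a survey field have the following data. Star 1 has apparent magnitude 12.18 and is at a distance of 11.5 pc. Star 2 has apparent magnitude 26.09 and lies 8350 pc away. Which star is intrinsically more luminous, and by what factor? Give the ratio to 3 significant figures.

Star 2 is more luminous, by a factor of 1.44.

Star 1: M = m − 5 log₁₀ d + 5 = 12.18 − 5·1.0607 + 5 = 11.877
Star 2: M = m − 5 log₁₀ d + 5 = 26.09 − 5·3.9217 + 5 = 11.482
ΔM = M_1 − M_2 = 11.877 − (11.482) = 0.395; smaller M is more luminous → Star 2.
L ratio = 10^(0.4 |ΔM|) = 10^0.158 = 1.439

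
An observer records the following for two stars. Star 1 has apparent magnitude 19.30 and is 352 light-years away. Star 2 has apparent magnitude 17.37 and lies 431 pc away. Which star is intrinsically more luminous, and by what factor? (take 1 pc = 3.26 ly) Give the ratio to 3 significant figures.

Star 1: d = 352 ly / 3.26 = 108.0 pc
Star 1: M = m − 5 log₁₀ d + 5 = 19.30 − 5·2.0333 + 5 = 14.133
Star 2: M = m − 5 log₁₀ d + 5 = 17.37 − 5·2.6345 + 5 = 9.198
ΔM = M_1 − M_2 = 14.133 − (9.198) = 4.936; smaller M is more luminous → Star 2.
L ratio = 10^(0.4 |ΔM|) = 10^1.974 = 94.26

Star 2 is more luminous, by a factor of 94.3.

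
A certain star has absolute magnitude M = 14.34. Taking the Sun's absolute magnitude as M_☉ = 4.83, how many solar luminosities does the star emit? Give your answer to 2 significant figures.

M − M_☉ = 14.34 − 4.83 = 9.510
L/L_☉ = 10^(−0.4 (M − M_☉)) = 10^-3.804 = 1.570×10^-4

L/L_☉ ≈ 1.6×10^-4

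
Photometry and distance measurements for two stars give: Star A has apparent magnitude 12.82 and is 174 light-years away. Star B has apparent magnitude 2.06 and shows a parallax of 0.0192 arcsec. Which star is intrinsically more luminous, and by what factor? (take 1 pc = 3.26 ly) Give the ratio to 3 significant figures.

Star A: d = 174 ly / 3.26 = 53.37 pc
Star A: M = m − 5 log₁₀ d + 5 = 12.82 − 5·1.7273 + 5 = 9.183
Star B: d = 1/p = 1/0.0192″ = 52.08 pc
Star B: M = m − 5 log₁₀ d + 5 = 2.06 − 5·1.7167 + 5 = -1.523
ΔM = M_A − M_B = 9.183 − (-1.523) = 10.707; smaller M is more luminous → Star B.
L ratio = 10^(0.4 |ΔM|) = 10^4.283 = 19170

Star B is more luminous, by a factor of 19200.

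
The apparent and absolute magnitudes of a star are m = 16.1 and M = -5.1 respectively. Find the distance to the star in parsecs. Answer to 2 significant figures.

Distance modulus: m − M = 16.1 − (-5.1) = 21.200
m − M = 5 log₁₀ d − 5
log₁₀ d = (m − M)/5 + 1 = 5.2400
d = 10^5.2400 = 173800 pc

d ≈ 170000 pc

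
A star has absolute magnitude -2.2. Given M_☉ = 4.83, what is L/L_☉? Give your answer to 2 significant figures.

M − M_☉ = -2.2 − 4.83 = -7.030
L/L_☉ = 10^(−0.4 (M − M_☉)) = 10^2.812 = 648.6

L/L_☉ ≈ 650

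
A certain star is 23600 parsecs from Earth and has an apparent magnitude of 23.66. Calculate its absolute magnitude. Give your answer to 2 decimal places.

M ≈ 6.80

5 log₁₀(d/10 pc) = 5 log₁₀(23600) − 5 = 16.865
M = m − 5 log₁₀(d/10) = 23.66 − 16.865 = 6.795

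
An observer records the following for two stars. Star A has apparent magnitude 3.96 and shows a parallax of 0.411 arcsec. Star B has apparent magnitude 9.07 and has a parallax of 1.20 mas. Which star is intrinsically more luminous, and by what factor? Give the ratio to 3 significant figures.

Star B is more luminous, by a factor of 1060.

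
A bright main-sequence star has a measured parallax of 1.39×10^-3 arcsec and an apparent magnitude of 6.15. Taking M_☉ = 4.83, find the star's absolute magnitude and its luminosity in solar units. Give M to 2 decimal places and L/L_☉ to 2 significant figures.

M ≈ -3.13; L/L_☉ ≈ 1500

d = 1/p = 1/1.39×10^-3″ = 719.4 pc
M = m − 5 log₁₀ d + 5 = 6.15 − 5·2.8570 + 5 = -3.135
M − M_☉ = -3.135 − 4.83 = -7.965
L/L_☉ = 10^(−0.4 × -7.965) = 1535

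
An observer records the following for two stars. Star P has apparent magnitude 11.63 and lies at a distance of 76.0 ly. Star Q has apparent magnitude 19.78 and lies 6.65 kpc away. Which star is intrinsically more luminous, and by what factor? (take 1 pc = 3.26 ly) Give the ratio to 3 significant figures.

Star Q is more luminous, by a factor of 44.7.

Star P: d = 76.0 ly / 3.26 = 23.31 pc
Star P: M = m − 5 log₁₀ d + 5 = 11.63 − 5·1.3676 + 5 = 9.792
Star Q: d = 6.65 kpc = 6650 pc
Star Q: M = m − 5 log₁₀ d + 5 = 19.78 − 5·3.8228 + 5 = 5.666
ΔM = M_P − M_Q = 9.792 − (5.666) = 4.126; smaller M is more luminous → Star Q.
L ratio = 10^(0.4 |ΔM|) = 10^1.650 = 44.71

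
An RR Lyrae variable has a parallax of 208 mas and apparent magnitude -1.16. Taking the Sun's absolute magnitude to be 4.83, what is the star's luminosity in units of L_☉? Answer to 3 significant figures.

L/L_☉ ≈ 57.5

d = 1/p = 1000/208 mas = 4.808 pc
M = m − 5 log₁₀ d + 5 = -1.16 − 5·0.6819 + 5 = 0.430
M − M_☉ = 0.430 − 4.83 = -4.400
L/L_☉ = 10^(−0.4 × -4.400) = 57.53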